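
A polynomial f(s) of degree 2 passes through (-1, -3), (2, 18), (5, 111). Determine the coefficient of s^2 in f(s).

4

Write f(s) = as^2 + bs + c. Substituting each data point gives a linear system:
  a - b + c = -3
  4a + 2b + c = 18
  25a + 5b + c = 111
Solving the system yields a = 4, b = 3, c = -4.
So f(s) = 4s² + 3s - 4.
The leading coefficient is 4.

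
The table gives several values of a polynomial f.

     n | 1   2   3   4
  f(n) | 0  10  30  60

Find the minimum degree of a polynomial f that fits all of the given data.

2

Forward differences of the values at n = 1, 2, 3, 4:
  f  : 0  10  30  60
  Δ  : 10  20  30
  Δ^2: 10  10
  Δ^3: 0
The second differences are constant (10) and nonzero, while all higher differences vanish, so the minimal degree is 2.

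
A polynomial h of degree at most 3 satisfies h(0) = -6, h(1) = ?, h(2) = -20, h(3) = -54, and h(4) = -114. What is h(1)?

-6

On equispaced nodes a degree-3 polynomial has vanishing fourth forward difference, so
  h(0) - 4·h(1) + 6·h(2) - 4·h(3) + h(4) = 0.
Substituting the known values and solving for h(1):
  -4·h(1) = 24
  h(1) = -6.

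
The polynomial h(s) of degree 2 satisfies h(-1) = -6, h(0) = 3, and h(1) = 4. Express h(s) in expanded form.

Write h(s) = as^2 + bs + c. Substituting each data point gives a linear system:
  a - b + c = -6
  c = 3
  a + b + c = 4
Solving the system yields a = -4, b = 5, c = 3.
So h(s) = -4s² + 5s + 3.
Check: h(0) = 3. ✓

h(s) = -4s^2 + 5s + 3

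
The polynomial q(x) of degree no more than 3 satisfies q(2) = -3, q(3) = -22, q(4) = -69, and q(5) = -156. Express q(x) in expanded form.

Write q(x) = ax^3 + bx^2 + cx + d. Substituting each data point gives a linear system:
  8a + 4b + 2c + d = -3
  27a + 9b + 3c + d = -22
  64a + 16b + 4c + d = -69
  125a + 25b + 5c + d = -156
Solving the system yields a = -2, b = 4, c = -1, d = -1.
So q(x) = -2x^3 + 4x^2 - x - 1.
Check: q(3) = -22. ✓

q(x) = -2x^3 + 4x^2 - x - 1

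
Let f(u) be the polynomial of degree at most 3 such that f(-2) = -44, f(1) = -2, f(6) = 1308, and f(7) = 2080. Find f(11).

Write f(u) = au^3 + bu^2 + cu + d. Substituting each data point gives a linear system:
  -8a + 4b - 2c + d = -44
  a + b + c + d = -2
  216a + 36b + 6c + d = 1308
  343a + 49b + 7c + d = 2080
Solving the system yields a = 6, b = 1, c = -3, d = -6.
So f(u) = 6u^3 + u^2 - 3u - 6.
Then f(11) = 8068.

8068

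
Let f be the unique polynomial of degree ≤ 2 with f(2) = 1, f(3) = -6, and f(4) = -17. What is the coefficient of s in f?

Write f(s) = as^2 + bs + c. Substituting each data point gives a linear system:
  4a + 2b + c = 1
  9a + 3b + c = -6
  16a + 4b + c = -17
Solving the system yields a = -2, b = 3, c = 3.
So f(s) = -2s² + 3s + 3.
The coefficient of s is 3.

3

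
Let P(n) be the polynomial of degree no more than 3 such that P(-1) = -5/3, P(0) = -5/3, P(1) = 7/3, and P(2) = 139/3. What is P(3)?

499/3

Forward differences of the values at n = -1, 0, 1, 2:
  P  : -5/3  -5/3  7/3  139/3
  Δ  : 0  4  44
  Δ^2: 4  40
  Δ^3: 36
The third differences are constant, confirming degree 3.
Interpolating (Newton forward form) and evaluating at n = 3 gives P(3) = 499/3.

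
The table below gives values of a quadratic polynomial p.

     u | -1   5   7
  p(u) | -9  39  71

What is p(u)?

Write p(u) = au^2 + bu + c. Substituting each data point gives a linear system:
  a - b + c = -9
  25a + 5b + c = 39
  49a + 7b + c = 71
Solving the system yields a = 1, b = 4, c = -6.
So p(u) = u^2 + 4u - 6.
Check: p(-1) = -9. ✓

p(u) = u^2 + 4u - 6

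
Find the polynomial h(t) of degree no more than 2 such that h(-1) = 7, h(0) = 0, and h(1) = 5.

h(t) = 6t^2 - t

Write h(t) = at^2 + bt + c. Substituting each data point gives a linear system:
  a - b + c = 7
  c = 0
  a + b + c = 5
Solving the system yields a = 6, b = -1, c = 0.
So h(t) = 6t^2 - t.
Check: h(-1) = 7. ✓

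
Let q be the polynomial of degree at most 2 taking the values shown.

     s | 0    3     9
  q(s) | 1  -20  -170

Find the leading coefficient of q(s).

Write q(s) = as^2 + bs + c. Substituting each data point gives a linear system:
  c = 1
  9a + 3b + c = -20
  81a + 9b + c = -170
Solving the system yields a = -2, b = -1, c = 1.
So q(s) = -2s^2 - s + 1.
The leading coefficient is -2.

-2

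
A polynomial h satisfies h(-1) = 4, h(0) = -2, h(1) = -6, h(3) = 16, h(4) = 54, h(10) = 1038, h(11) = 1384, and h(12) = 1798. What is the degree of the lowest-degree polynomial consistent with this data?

Divided differences on the nodes -1, 0, 1, 3, 4, 10, 11, 12:
  order 0: 4  -2  -6  16  54  1038  1384  1798
  order 1: -6  -4  11  38  164  346  414
  order 2: 1  5  9  18  26  34
  order 3: 1  1  1  1  1
  order 4: 0  0  0  0
  order 5: 0  0  0
  order 6: 0  0
  order 7: 0
The order-3 divided differences are all 1 (nonzero) and every higher order vanishes, so the data lies on a polynomial of degree exactly 3.

3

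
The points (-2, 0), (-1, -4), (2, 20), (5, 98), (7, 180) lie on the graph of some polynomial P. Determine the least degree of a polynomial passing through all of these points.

Divided differences on the nodes -2, -1, 2, 5, 7:
  order 0: 0  -4  20  98  180
  order 1: -4  8  26  41
  order 2: 3  3  3
  order 3: 0  0
  order 4: 0
The order-2 divided differences are all 3 (nonzero) and every higher order vanishes, so the data lies on a polynomial of degree exactly 2.

2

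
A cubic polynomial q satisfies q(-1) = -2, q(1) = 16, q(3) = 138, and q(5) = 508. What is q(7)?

Forward differences of the values at t = -1, 1, 3, 5:
  q  : -2  16  138  508
  Δ  : 18  122  370
  Δ^2: 104  248
  Δ^3: 144
The third differences are constant, confirming degree 3.
Interpolating (Newton forward form) and evaluating at t = 7 gives q(7) = 1270.

1270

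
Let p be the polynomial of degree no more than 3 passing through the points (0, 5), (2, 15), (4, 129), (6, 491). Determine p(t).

Write p(t) = at^3 + bt^2 + ct + d. Substituting each data point gives a linear system:
  d = 5
  8a + 4b + 2c + d = 15
  64a + 16b + 4c + d = 129
  216a + 36b + 6c + d = 491
Solving the system yields a = 3, b = -5, c = 3, d = 5.
So p(t) = 3t^3 - 5t^2 + 3t + 5.
Check: p(6) = 491. ✓

p(t) = 3t^3 - 5t^2 + 3t + 5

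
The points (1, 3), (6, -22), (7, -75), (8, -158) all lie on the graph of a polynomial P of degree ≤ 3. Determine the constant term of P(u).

2

Write P(u) = au^3 + bu^2 + cu + d. Substituting each data point gives a linear system:
  a + b + c + d = 3
  216a + 36b + 6c + d = -22
  343a + 49b + 7c + d = -75
  512a + 64b + 8c + d = -158
Solving the system yields a = -1, b = 6, c = -4, d = 2.
So P(u) = -u³ + 6u² - 4u + 2.
The constant term is 2.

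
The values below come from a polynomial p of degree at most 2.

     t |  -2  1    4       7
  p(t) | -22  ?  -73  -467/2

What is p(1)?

-5/2

On equispaced nodes a degree-2 polynomial has vanishing third forward difference, so
  - p(-2) + 3·p(1) - 3·p(4) + p(7) = 0.
Substituting the known values and solving for p(1):
  3·p(1) = -15/2
  p(1) = -5/2.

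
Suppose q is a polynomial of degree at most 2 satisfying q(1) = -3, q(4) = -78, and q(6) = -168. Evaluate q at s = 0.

Write q(s) = as^2 + bs + c. Substituting each data point gives a linear system:
  a + b + c = -3
  16a + 4b + c = -78
  36a + 6b + c = -168
Solving the system yields a = -4, b = -5, c = 6.
So q(s) = -4s^2 - 5s + 6.
Then q(0) = 6.

6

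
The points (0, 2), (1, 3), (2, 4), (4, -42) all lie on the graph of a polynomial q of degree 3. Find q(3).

Write q(s) = as^3 + bs^2 + cs + d. Substituting each data point gives a linear system:
  d = 2
  a + b + c + d = 3
  8a + 4b + 2c + d = 4
  64a + 16b + 4c + d = -42
Solving the system yields a = -2, b = 6, c = -3, d = 2.
So q(s) = -2s^3 + 6s^2 - 3s + 2.
Then q(3) = -7.

-7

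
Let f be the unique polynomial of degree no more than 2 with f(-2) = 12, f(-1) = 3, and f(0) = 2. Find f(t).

Write f(t) = at^2 + bt + c. Substituting each data point gives a linear system:
  4a - 2b + c = 12
  a - b + c = 3
  c = 2
Solving the system yields a = 4, b = 3, c = 2.
So f(t) = 4t^2 + 3t + 2.
Check: f(-1) = 3. ✓

f(t) = 4t^2 + 3t + 2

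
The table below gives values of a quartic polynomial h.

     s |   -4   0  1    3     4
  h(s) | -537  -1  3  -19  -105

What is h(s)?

Write h(s) = as^4 + bs^3 + cs^2 + ds + e. Substituting each data point gives a linear system:
  256a - 64b + 16c - 4d + e = -537
  e = -1
  a + b + c + d + e = 3
  81a + 27b + 9c + 3d + e = -19
  256a + 64b + 16c + 4d + e = -105
Solving the system yields a = -1, b = 3, c = -4, d = 6, e = -1.
So h(s) = -s^4 + 3s^3 - 4s^2 + 6s - 1.
Check: h(3) = -19. ✓

h(s) = -s^4 + 3s^3 - 4s^2 + 6s - 1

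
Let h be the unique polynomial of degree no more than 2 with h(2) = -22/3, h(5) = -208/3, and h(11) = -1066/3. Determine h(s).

Using the Lagrange interpolation formula with nodes 2, 5, 11:
  L_0(s) = (s - 5)(s - 11) / 27
  L_1(s) = (s - 2)(s - 11) / -18
  L_2(s) = (s - 2)(s - 5) / 54
Then h(s) = -22/3·L_0(s) - 208/3·L_1(s) - 1066/3·L_2(s).
Expanding and collecting terms gives h(s) = -3s² + (1/3)s + 4.
Check: h(11) = -1066/3. ✓

h(s) = -3s^2 + (1/3)s + 4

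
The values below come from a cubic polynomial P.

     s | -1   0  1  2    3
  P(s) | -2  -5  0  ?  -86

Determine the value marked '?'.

-17

On equispaced nodes a degree-3 polynomial has vanishing fourth forward difference, so
  P(-1) - 4·P(0) + 6·P(1) - 4·P(2) + P(3) = 0.
Substituting the known values and solving for P(2):
  -4·P(2) = 68
  P(2) = -17.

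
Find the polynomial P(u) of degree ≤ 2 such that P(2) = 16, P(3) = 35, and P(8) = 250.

P(u) = 4u^2 - u + 2

Write P(u) = au^2 + bu + c. Substituting each data point gives a linear system:
  4a + 2b + c = 16
  9a + 3b + c = 35
  64a + 8b + c = 250
Solving the system yields a = 4, b = -1, c = 2.
So P(u) = 4u^2 - u + 2.
Check: P(3) = 35. ✓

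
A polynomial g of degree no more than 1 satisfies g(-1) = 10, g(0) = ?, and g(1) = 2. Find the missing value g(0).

6

On equispaced nodes a degree-1 polynomial has vanishing second forward difference, so
  g(-1) - 2·g(0) + g(1) = 0.
Substituting the known values and solving for g(0):
  -2·g(0) = -12
  g(0) = 6.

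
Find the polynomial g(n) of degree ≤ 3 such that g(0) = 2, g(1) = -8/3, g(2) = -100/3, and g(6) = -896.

Write g(n) = an^3 + bn^2 + cn + d. Substituting each data point gives a linear system:
  d = 2
  a + b + c + d = -8/3
  8a + 4b + 2c + d = -100/3
  216a + 36b + 6c + d = -896
Solving the system yields a = -4, b = -1, c = 1/3, d = 2.
So g(n) = -4n^3 - n^2 + (1/3)n + 2.
Check: g(2) = -100/3. ✓

g(n) = -4n^3 - n^2 + (1/3)n + 2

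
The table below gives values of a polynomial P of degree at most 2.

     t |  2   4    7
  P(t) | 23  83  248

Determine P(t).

P(t) = 5t^2 + 3

Using the Lagrange interpolation formula with nodes 2, 4, 7:
  L_0(t) = (t - 4)(t - 7) / 10
  L_1(t) = (t - 2)(t - 7) / -6
  L_2(t) = (t - 2)(t - 4) / 15
Then P(t) = 23·L_0(t) + 83·L_1(t) + 248·L_2(t).
Expanding and collecting terms gives P(t) = 5t^2 + 3.
Check: P(2) = 23. ✓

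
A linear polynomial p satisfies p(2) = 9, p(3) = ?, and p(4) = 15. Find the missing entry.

12

The 2 known points determine the degree-1 polynomial uniquely.
Write p(u) = au + b. Substituting each data point gives a linear system:
  2a + b = 9
  4a + b = 15
Solving the system yields a = 3, b = 3.
So p(u) = 3u + 3.
Then p(3) = 12.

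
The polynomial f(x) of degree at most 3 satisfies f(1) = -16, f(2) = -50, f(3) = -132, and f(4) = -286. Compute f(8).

Write f(x) = ax^3 + bx^2 + cx + d. Substituting each data point gives a linear system:
  a + b + c + d = -16
  8a + 4b + 2c + d = -50
  27a + 9b + 3c + d = -132
  64a + 16b + 4c + d = -286
Solving the system yields a = -4, b = 0, c = -6, d = -6.
So f(x) = -4x^3 - 6x - 6.
Then f(8) = -2102.

-2102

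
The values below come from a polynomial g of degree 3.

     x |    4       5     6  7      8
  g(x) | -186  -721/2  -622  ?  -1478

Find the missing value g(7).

-1977/2

The 4 known points determine the degree-3 polynomial uniquely.
Write g(x) = ax^3 + bx^2 + cx + d. Substituting each data point gives a linear system:
  64a + 16b + 4c + d = -186
  125a + 25b + 5c + d = -721/2
  216a + 36b + 6c + d = -622
  512a + 64b + 8c + d = -1478
Solving the system yields a = -3, b = 3/2, c = -5, d = 2.
So g(x) = -3x^3 + (3/2)x^2 - 5x + 2.
Then g(7) = -1977/2.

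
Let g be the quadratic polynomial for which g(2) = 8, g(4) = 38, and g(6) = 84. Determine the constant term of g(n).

-6

Write g(n) = an^2 + bn + c. Substituting each data point gives a linear system:
  4a + 2b + c = 8
  16a + 4b + c = 38
  36a + 6b + c = 84
Solving the system yields a = 2, b = 3, c = -6.
So g(n) = 2n^2 + 3n - 6.
The constant term is -6.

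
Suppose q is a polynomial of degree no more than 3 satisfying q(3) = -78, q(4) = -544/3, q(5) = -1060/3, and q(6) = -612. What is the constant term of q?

Write q(s) = as^3 + bs^2 + cs + d. Substituting each data point gives a linear system:
  27a + 9b + 3c + d = -78
  64a + 16b + 4c + d = -544/3
  125a + 25b + 5c + d = -1060/3
  216a + 36b + 6c + d = -612
Solving the system yields a = -3, b = 5/3, c = -4, d = 0.
So q(s) = -3s^3 + (5/3)s^2 - 4s.
The constant term is 0.

0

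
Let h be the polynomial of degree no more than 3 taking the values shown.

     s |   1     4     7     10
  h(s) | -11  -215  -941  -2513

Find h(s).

Write h(s) = as^3 + bs^2 + cs + d. Substituting each data point gives a linear system:
  a + b + c + d = -11
  64a + 16b + 4c + d = -215
  343a + 49b + 7c + d = -941
  1000a + 100b + 10c + d = -2513
Solving the system yields a = -2, b = -5, c = -1, d = -3.
So h(s) = -2s³ - 5s² - s - 3.
Check: h(1) = -11. ✓

h(s) = -2s^3 - 5s^2 - s - 3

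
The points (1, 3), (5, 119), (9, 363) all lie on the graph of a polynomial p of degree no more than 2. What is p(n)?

p(n) = 4n^2 + 5n - 6

Write p(n) = an^2 + bn + c. Substituting each data point gives a linear system:
  a + b + c = 3
  25a + 5b + c = 119
  81a + 9b + c = 363
Solving the system yields a = 4, b = 5, c = -6.
So p(n) = 4n² + 5n - 6.
Check: p(1) = 3. ✓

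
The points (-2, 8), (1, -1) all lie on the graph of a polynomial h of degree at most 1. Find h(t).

Using the Lagrange interpolation formula with nodes -2, 1:
  L_0(t) = (t - 1) / -3
  L_1(t) = (t + 2) / 3
Then h(t) = 8·L_0(t) - 1·L_1(t).
Expanding and collecting terms gives h(t) = -3t + 2.
Check: h(-2) = 8. ✓

h(t) = -3t + 2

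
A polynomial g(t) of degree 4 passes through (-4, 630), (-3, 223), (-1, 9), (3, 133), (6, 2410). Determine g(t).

g(t) = 2t^4 - t^3 + 2t^2 - 6t - 2

Write g(t) = at^4 + bt^3 + ct^2 + dt + e. Substituting each data point gives a linear system:
  256a - 64b + 16c - 4d + e = 630
  81a - 27b + 9c - 3d + e = 223
  a - b + c - d + e = 9
  81a + 27b + 9c + 3d + e = 133
  1296a + 216b + 36c + 6d + e = 2410
Solving the system yields a = 2, b = -1, c = 2, d = -6, e = -2.
So g(t) = 2t^4 - t^3 + 2t^2 - 6t - 2.
Check: g(6) = 2410. ✓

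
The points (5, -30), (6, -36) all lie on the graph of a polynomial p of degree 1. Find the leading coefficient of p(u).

Write p(u) = au + b. Substituting each data point gives a linear system:
  5a + b = -30
  6a + b = -36
Solving the system yields a = -6, b = 0.
So p(u) = -6u.
The leading coefficient is -6.

-6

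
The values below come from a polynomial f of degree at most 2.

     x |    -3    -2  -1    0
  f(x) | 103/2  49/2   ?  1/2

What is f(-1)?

On equispaced nodes a degree-2 polynomial has vanishing third forward difference, so
  - f(-3) + 3·f(-2) - 3·f(-1) + f(0) = 0.
Substituting the known values and solving for f(-1):
  -3·f(-1) = -45/2
  f(-1) = 15/2.

15/2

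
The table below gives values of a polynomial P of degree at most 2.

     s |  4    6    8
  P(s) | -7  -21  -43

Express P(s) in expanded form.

P(s) = -s^2 + 3s - 3

Write P(s) = as^2 + bs + c. Substituting each data point gives a linear system:
  16a + 4b + c = -7
  36a + 6b + c = -21
  64a + 8b + c = -43
Solving the system yields a = -1, b = 3, c = -3.
So P(s) = -s^2 + 3s - 3.
Check: P(6) = -21. ✓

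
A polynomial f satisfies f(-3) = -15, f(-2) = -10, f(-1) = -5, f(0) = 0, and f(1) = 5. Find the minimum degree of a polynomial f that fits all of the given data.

1

Forward differences of the values at s = -3, -2, -1, 0, 1:
  f  : -15  -10  -5  0  5
  Δ  : 5  5  5  5
  Δ^2: 0  0  0
  Δ^3: 0  0
  Δ^4: 0
The first differences are constant (5) and nonzero, while all higher differences vanish, so the minimal degree is 1.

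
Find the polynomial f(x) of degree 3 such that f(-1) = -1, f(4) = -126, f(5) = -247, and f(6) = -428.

f(x) = -2x^3 + x - 2

Using the Lagrange interpolation formula with nodes -1, 4, 5, 6:
  L_0(x) = (x - 4)(x - 5)(x - 6) / -210
  L_1(x) = (x + 1)(x - 5)(x - 6) / 10
  L_2(x) = (x + 1)(x - 4)(x - 6) / -6
  L_3(x) = (x + 1)(x - 4)(x - 5) / 14
Then f(x) = -1·L_0(x) - 126·L_1(x) - 247·L_2(x) - 428·L_3(x).
Expanding and collecting terms gives f(x) = -2x^3 + x - 2.
Check: f(5) = -247. ✓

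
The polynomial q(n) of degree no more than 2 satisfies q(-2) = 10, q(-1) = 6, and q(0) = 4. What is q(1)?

4

Write q(n) = an^2 + bn + c. Substituting each data point gives a linear system:
  4a - 2b + c = 10
  a - b + c = 6
  c = 4
Solving the system yields a = 1, b = -1, c = 4.
So q(n) = n^2 - n + 4.
Then q(1) = 4.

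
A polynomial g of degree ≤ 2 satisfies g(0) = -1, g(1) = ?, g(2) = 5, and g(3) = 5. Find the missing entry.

3

On equispaced nodes a degree-2 polynomial has vanishing third forward difference, so
  - g(0) + 3·g(1) - 3·g(2) + g(3) = 0.
Substituting the known values and solving for g(1):
  3·g(1) = 9
  g(1) = 3.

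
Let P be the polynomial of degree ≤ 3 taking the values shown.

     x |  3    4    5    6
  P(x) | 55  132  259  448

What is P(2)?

16

Using the Lagrange interpolation formula with nodes 3, 4, 5, 6:
  L_0(x) = (x - 4)(x - 5)(x - 6) / -6
  L_1(x) = (x - 3)(x - 5)(x - 6) / 2
  L_2(x) = (x - 3)(x - 4)(x - 6) / -2
  L_3(x) = (x - 3)(x - 4)(x - 5) / 6
Then P(x) = 55·L_0(x) + 132·L_1(x) + 259·L_2(x) + 448·L_3(x).
Expanding and collecting terms gives P(x) = 2x³ + x² - 4x + 4.
Evaluating at x = 2: P(2) = 16.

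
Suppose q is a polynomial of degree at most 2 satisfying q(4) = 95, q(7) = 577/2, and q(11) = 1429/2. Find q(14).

Write q(n) = an^2 + bn + c. Substituting each data point gives a linear system:
  16a + 4b + c = 95
  49a + 7b + c = 577/2
  121a + 11b + c = 1429/2
Solving the system yields a = 6, b = -3/2, c = 5.
So q(n) = 6n² - (3/2)n + 5.
Then q(14) = 1160.

1160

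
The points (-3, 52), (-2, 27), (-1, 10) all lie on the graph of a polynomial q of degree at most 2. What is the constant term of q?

1

Write q(n) = an^2 + bn + c. Substituting each data point gives a linear system:
  9a - 3b + c = 52
  4a - 2b + c = 27
  a - b + c = 10
Solving the system yields a = 4, b = -5, c = 1.
So q(n) = 4n² - 5n + 1.
The constant term is 1.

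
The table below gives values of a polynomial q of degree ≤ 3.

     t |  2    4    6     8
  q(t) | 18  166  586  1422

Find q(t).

q(t) = 3t^3 - 2t^2 + 2t - 2

Using the Lagrange interpolation formula with nodes 2, 4, 6, 8:
  L_0(t) = (t - 4)(t - 6)(t - 8) / -48
  L_1(t) = (t - 2)(t - 6)(t - 8) / 16
  L_2(t) = (t - 2)(t - 4)(t - 8) / -16
  L_3(t) = (t - 2)(t - 4)(t - 6) / 48
Then q(t) = 18·L_0(t) + 166·L_1(t) + 586·L_2(t) + 1422·L_3(t).
Expanding and collecting terms gives q(t) = 3t³ - 2t² + 2t - 2.
Check: q(2) = 18. ✓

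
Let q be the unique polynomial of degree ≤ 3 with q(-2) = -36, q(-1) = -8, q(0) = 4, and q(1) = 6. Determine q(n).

q(n) = n^3 - 5n^2 + 6n + 4

Write q(n) = an^3 + bn^2 + cn + d. Substituting each data point gives a linear system:
  -8a + 4b - 2c + d = -36
  -a + b - c + d = -8
  d = 4
  a + b + c + d = 6
Solving the system yields a = 1, b = -5, c = 6, d = 4.
So q(n) = n³ - 5n² + 6n + 4.
Check: q(0) = 4. ✓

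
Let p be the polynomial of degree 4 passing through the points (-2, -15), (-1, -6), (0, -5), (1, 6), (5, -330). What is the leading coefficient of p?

Write p(s) = as^4 + bs^3 + cs^2 + ds + e. Substituting each data point gives a linear system:
  16a - 8b + 4c - 2d + e = -15
  a - b + c - d + e = -6
  e = -5
  a + b + c + d + e = 6
  625a + 125b + 25c + 5d + e = -330
Solving the system yields a = -1, b = 1, c = 6, d = 5, e = -5.
So p(s) = -s^4 + s^3 + 6s^2 + 5s - 5.
The leading coefficient is -1.

-1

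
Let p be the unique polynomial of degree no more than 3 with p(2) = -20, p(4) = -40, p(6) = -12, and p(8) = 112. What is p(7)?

Write p(s) = as^3 + bs^2 + cs + d. Substituting each data point gives a linear system:
  8a + 4b + 2c + d = -20
  64a + 16b + 4c + d = -40
  216a + 36b + 6c + d = -12
  512a + 64b + 8c + d = 112
Solving the system yields a = 1, b = -6, c = -2, d = 0.
So p(s) = s^3 - 6s^2 - 2s.
Then p(7) = 35.

35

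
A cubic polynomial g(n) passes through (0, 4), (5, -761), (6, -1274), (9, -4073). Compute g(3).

Write g(n) = an^3 + bn^2 + cn + d. Substituting each data point gives a linear system:
  d = 4
  125a + 25b + 5c + d = -761
  216a + 36b + 6c + d = -1274
  729a + 81b + 9c + d = -4073
Solving the system yields a = -5, b = -5, c = -3, d = 4.
So g(n) = -5n^3 - 5n^2 - 3n + 4.
Then g(3) = -185.

-185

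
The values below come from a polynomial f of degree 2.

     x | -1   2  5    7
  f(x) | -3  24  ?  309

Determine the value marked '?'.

The 3 known points determine the degree-2 polynomial uniquely.
Write f(x) = ax^2 + bx + c. Substituting each data point gives a linear system:
  a - b + c = -3
  4a + 2b + c = 24
  49a + 7b + c = 309
Solving the system yields a = 6, b = 3, c = -6.
So f(x) = 6x^2 + 3x - 6.
Then f(5) = 159.

159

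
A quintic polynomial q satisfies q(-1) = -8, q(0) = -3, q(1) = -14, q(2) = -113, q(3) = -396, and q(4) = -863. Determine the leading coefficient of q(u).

1

Write q(u) = au^5 + bu^4 + cu^3 + du^2 + eu + k. Substituting each data point gives a linear system:
  -a + b - c + d - e + k = -8
  k = -3
  a + b + c + d + e + k = -14
  32a + 16b + 8c + 4d + 2e + k = -113
  243a + 81b + 27c + 9d + 3e + k = -396
  1024a + 256b + 64c + 16d + 4e + k = -863
Solving the system yields a = 1, b = -6, c = -5, d = -2, e = 1, k = -3.
So q(u) = u^5 - 6u^4 - 5u^3 - 2u^2 + u - 3.
The leading coefficient is 1.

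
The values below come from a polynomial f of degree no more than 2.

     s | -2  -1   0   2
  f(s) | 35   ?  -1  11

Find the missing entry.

The 3 known points determine the degree-2 polynomial uniquely.
Write f(s) = as^2 + bs + c. Substituting each data point gives a linear system:
  4a - 2b + c = 35
  c = -1
  4a + 2b + c = 11
Solving the system yields a = 6, b = -6, c = -1.
So f(s) = 6s^2 - 6s - 1.
Then f(-1) = 11.

11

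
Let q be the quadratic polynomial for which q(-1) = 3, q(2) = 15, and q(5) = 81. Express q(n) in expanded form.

q(n) = 3n^2 + n + 1

Write q(n) = an^2 + bn + c. Substituting each data point gives a linear system:
  a - b + c = 3
  4a + 2b + c = 15
  25a + 5b + c = 81
Solving the system yields a = 3, b = 1, c = 1.
So q(n) = 3n^2 + n + 1.
Check: q(2) = 15. ✓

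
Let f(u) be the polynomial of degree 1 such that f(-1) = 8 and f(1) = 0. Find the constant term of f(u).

4

Write f(u) = au + b. Substituting each data point gives a linear system:
  -a + b = 8
  a + b = 0
Solving the system yields a = -4, b = 4.
So f(u) = -4u + 4.
The constant term is 4.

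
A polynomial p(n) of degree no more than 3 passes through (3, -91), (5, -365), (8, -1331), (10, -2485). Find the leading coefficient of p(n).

Write p(n) = an^3 + bn^2 + cn + d. Substituting each data point gives a linear system:
  27a + 9b + 3c + d = -91
  125a + 25b + 5c + d = -365
  512a + 64b + 8c + d = -1331
  1000a + 100b + 10c + d = -2485
Solving the system yields a = -2, b = -5, c = 1, d = 5.
So p(n) = -2n^3 - 5n^2 + n + 5.
The leading coefficient is -2.

-2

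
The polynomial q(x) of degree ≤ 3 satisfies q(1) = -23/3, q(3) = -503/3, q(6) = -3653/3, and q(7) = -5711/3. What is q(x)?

q(x) = -5x^3 - 4x^2 + x + 1/3

Using the Lagrange interpolation formula with nodes 1, 3, 6, 7:
  L_0(x) = (x - 3)(x - 6)(x - 7) / -60
  L_1(x) = (x - 1)(x - 6)(x - 7) / 24
  L_2(x) = (x - 1)(x - 3)(x - 7) / -15
  L_3(x) = (x - 1)(x - 3)(x - 6) / 24
Then q(x) = -23/3·L_0(x) - 503/3·L_1(x) - 3653/3·L_2(x) - 5711/3·L_3(x).
Expanding and collecting terms gives q(x) = -5x^3 - 4x^2 + x + 1/3.
Check: q(6) = -3653/3. ✓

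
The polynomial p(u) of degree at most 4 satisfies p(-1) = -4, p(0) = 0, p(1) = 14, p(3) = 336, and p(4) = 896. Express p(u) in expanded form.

Write p(u) = au^4 + bu^3 + cu^2 + du + e. Substituting each data point gives a linear system:
  a - b + c - d + e = -4
  e = 0
  a + b + c + d + e = 14
  81a + 27b + 9c + 3d + e = 336
  256a + 64b + 16c + 4d + e = 896
Solving the system yields a = 2, b = 5, c = 3, d = 4, e = 0.
So p(u) = 2u^4 + 5u^3 + 3u^2 + 4u.
Check: p(3) = 336. ✓

p(u) = 2u^4 + 5u^3 + 3u^2 + 4u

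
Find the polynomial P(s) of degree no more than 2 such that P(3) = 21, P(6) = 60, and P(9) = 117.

P(s) = s^2 + 4s

Write P(s) = as^2 + bs + c. Substituting each data point gives a linear system:
  9a + 3b + c = 21
  36a + 6b + c = 60
  81a + 9b + c = 117
Solving the system yields a = 1, b = 4, c = 0.
So P(s) = s^2 + 4s.
Check: P(9) = 117. ✓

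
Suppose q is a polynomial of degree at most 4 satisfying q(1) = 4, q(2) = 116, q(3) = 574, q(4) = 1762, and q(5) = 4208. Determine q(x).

q(x) = 6x^4 + 4x^3 - x^2 - 3x - 2

Write q(x) = ax^4 + bx^3 + cx^2 + dx + e. Substituting each data point gives a linear system:
  a + b + c + d + e = 4
  16a + 8b + 4c + 2d + e = 116
  81a + 27b + 9c + 3d + e = 574
  256a + 64b + 16c + 4d + e = 1762
  625a + 125b + 25c + 5d + e = 4208
Solving the system yields a = 6, b = 4, c = -1, d = -3, e = -2.
So q(x) = 6x^4 + 4x^3 - x^2 - 3x - 2.
Check: q(2) = 116. ✓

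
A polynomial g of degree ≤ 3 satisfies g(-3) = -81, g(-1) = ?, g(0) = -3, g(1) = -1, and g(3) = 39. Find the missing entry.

The 4 known points determine the degree-3 polynomial uniquely.
Write g(s) = as^3 + bs^2 + cs + d. Substituting each data point gives a linear system:
  -27a + 9b - 3c + d = -81
  d = -3
  a + b + c + d = -1
  27a + 9b + 3c + d = 39
Solving the system yields a = 2, b = -2, c = 2, d = -3.
So g(s) = 2s^3 - 2s^2 + 2s - 3.
Then g(-1) = -9.

-9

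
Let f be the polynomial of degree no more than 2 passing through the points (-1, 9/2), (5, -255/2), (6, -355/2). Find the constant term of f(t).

Write f(t) = at^2 + bt + c. Substituting each data point gives a linear system:
  a - b + c = 9/2
  25a + 5b + c = -255/2
  36a + 6b + c = -355/2
Solving the system yields a = -4, b = -6, c = 5/2.
So f(t) = -4t^2 - 6t + 5/2.
The constant term is 5/2.

5/2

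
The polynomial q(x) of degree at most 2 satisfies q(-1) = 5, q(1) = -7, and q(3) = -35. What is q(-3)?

Using the Lagrange interpolation formula with nodes -1, 1, 3:
  L_0(x) = (x - 1)(x - 3) / 8
  L_1(x) = (x + 1)(x - 3) / -4
  L_2(x) = (x + 1)(x - 1) / 8
Then q(x) = 5·L_0(x) - 7·L_1(x) - 35·L_2(x).
Expanding and collecting terms gives q(x) = -2x^2 - 6x + 1.
Evaluating at x = -3: q(-3) = 1.

1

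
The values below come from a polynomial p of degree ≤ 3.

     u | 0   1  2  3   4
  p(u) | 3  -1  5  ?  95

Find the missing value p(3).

On equispaced nodes a degree-3 polynomial has vanishing fourth forward difference, so
  p(0) - 4·p(1) + 6·p(2) - 4·p(3) + p(4) = 0.
Substituting the known values and solving for p(3):
  -4·p(3) = -132
  p(3) = 33.

33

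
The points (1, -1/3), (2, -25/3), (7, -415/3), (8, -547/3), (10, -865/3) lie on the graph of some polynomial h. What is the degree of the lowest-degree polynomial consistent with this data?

2

Divided differences on the nodes 1, 2, 7, 8, 10:
  order 0: -1/3  -25/3  -415/3  -547/3  -865/3
  order 1: -8  -26  -44  -53
  order 2: -3  -3  -3
  order 3: 0  0
  order 4: 0
The order-2 divided differences are all -3 (nonzero) and every higher order vanishes, so the data lies on a polynomial of degree exactly 2.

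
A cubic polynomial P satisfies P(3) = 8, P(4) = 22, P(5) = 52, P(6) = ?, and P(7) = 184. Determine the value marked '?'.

104

On equispaced nodes a degree-3 polynomial has vanishing fourth forward difference, so
  P(3) - 4·P(4) + 6·P(5) - 4·P(6) + P(7) = 0.
Substituting the known values and solving for P(6):
  -4·P(6) = -416
  P(6) = 104.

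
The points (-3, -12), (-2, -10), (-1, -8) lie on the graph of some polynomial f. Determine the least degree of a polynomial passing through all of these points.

1

Forward differences of the values at s = -3, -2, -1:
  f  : -12  -10  -8
  Δ  : 2  2
  Δ^2: 0
The first differences are constant (2) and nonzero, while all higher differences vanish, so the minimal degree is 1.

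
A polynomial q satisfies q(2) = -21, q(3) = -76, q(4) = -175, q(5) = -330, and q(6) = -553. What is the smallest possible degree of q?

Forward differences of the values at s = 2, 3, 4, 5, 6:
  q  : -21  -76  -175  -330  -553
  Δ  : -55  -99  -155  -223
  Δ^2: -44  -56  -68
  Δ^3: -12  -12
  Δ^4: 0
The third differences are constant (-12) and nonzero, while all higher differences vanish, so the minimal degree is 3.

3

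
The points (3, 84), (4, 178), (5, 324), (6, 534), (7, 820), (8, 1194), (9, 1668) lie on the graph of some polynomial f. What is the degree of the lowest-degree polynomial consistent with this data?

3

Forward differences of the values at t = 3, 4, 5, 6, 7, 8, 9:
  f  : 84  178  324  534  820  1194  1668
  Δ  : 94  146  210  286  374  474
  Δ^2: 52  64  76  88  100
  Δ^3: 12  12  12  12
  Δ^4: 0  0  0
  Δ^5: 0  0
  Δ^6: 0
The third differences are constant (12) and nonzero, while all higher differences vanish, so the minimal degree is 3.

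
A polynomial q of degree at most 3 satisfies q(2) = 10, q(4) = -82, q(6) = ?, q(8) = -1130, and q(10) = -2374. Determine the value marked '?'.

On equispaced nodes a degree-3 polynomial has vanishing fourth forward difference, so
  q(2) - 4·q(4) + 6·q(6) - 4·q(8) + q(10) = 0.
Substituting the known values and solving for q(6):
  6·q(6) = -2484
  q(6) = -414.

-414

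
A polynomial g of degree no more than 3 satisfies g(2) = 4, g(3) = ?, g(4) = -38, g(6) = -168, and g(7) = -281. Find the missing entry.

The 4 known points determine the degree-3 polynomial uniquely.
Write g(n) = an^3 + bn^2 + cn + d. Substituting each data point gives a linear system:
  8a + 4b + 2c + d = 4
  64a + 16b + 4c + d = -38
  216a + 36b + 6c + d = -168
  343a + 49b + 7c + d = -281
Solving the system yields a = -1, b = 1, c = 1, d = 6.
So g(n) = -n³ + n² + n + 6.
Then g(3) = -9.

-9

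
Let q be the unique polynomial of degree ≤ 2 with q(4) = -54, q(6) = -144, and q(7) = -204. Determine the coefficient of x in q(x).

Write q(x) = ax^2 + bx + c. Substituting each data point gives a linear system:
  16a + 4b + c = -54
  36a + 6b + c = -144
  49a + 7b + c = -204
Solving the system yields a = -5, b = 5, c = 6.
So q(x) = -5x^2 + 5x + 6.
The coefficient of x is 5.

5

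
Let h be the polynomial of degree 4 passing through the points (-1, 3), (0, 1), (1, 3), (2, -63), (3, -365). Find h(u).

h(u) = -4u^4 - 4u^3 + 6u^2 + 4u + 1

Write h(u) = au^4 + bu^3 + cu^2 + du + e. Substituting each data point gives a linear system:
  a - b + c - d + e = 3
  e = 1
  a + b + c + d + e = 3
  16a + 8b + 4c + 2d + e = -63
  81a + 27b + 9c + 3d + e = -365
Solving the system yields a = -4, b = -4, c = 6, d = 4, e = 1.
So h(u) = -4u^4 - 4u^3 + 6u^2 + 4u + 1.
Check: h(3) = -365. ✓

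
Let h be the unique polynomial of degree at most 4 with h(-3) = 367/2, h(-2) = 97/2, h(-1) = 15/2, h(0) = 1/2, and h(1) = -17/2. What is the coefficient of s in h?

-4

Write h(s) = as^4 + bs^3 + cs^2 + ds + e. Substituting each data point gives a linear system:
  81a - 27b + 9c - 3d + e = 367/2
  16a - 8b + 4c - 2d + e = 97/2
  a - b + c - d + e = 15/2
  e = 1/2
  a + b + c + d + e = -17/2
Solving the system yields a = 1, b = -4, c = -2, d = -4, e = 1/2.
So h(s) = s^4 - 4s^3 - 2s^2 - 4s + 1/2.
The coefficient of s is -4.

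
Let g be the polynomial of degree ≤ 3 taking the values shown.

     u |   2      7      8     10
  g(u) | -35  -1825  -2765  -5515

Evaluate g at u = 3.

-125

Using the Lagrange interpolation formula with nodes 2, 7, 8, 10:
  L_0(u) = (u - 7)(u - 8)(u - 10) / -240
  L_1(u) = (u - 2)(u - 8)(u - 10) / 15
  L_2(u) = (u - 2)(u - 7)(u - 10) / -12
  L_3(u) = (u - 2)(u - 7)(u - 8) / 48
Then g(u) = -35·L_0(u) - 1825·L_1(u) - 2765·L_2(u) - 5515·L_3(u).
Expanding and collecting terms gives g(u) = -6u^3 + 5u^2 - u - 5.
Evaluating at u = 3: g(3) = -125.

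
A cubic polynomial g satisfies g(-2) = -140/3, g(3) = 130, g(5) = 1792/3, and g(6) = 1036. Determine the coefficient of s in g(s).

2

Write g(s) = as^3 + bs^2 + cs + d. Substituting each data point gives a linear system:
  -8a + 4b - 2c + d = -140/3
  27a + 9b + 3c + d = 130
  125a + 25b + 5c + d = 1792/3
  216a + 36b + 6c + d = 1036
Solving the system yields a = 5, b = -5/3, c = 2, d = 4.
So g(s) = 5s^3 - (5/3)s^2 + 2s + 4.
The coefficient of s is 2.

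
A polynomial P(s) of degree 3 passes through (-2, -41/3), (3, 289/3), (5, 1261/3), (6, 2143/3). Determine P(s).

P(s) = 3s^3 + 2s^2 - s + 1/3

Using the Lagrange interpolation formula with nodes -2, 3, 5, 6:
  L_0(s) = (s - 3)(s - 5)(s - 6) / -280
  L_1(s) = (s + 2)(s - 5)(s - 6) / 30
  L_2(s) = (s + 2)(s - 3)(s - 6) / -14
  L_3(s) = (s + 2)(s - 3)(s - 5) / 24
Then P(s) = -41/3·L_0(s) + 289/3·L_1(s) + 1261/3·L_2(s) + 2143/3·L_3(s).
Expanding and collecting terms gives P(s) = 3s^3 + 2s^2 - s + 1/3.
Check: P(3) = 289/3. ✓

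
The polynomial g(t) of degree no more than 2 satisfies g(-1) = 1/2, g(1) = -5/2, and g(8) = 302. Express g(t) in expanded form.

g(t) = 5t^2 - (3/2)t - 6

Using the Lagrange interpolation formula with nodes -1, 1, 8:
  L_0(t) = (t - 1)(t - 8) / 18
  L_1(t) = (t + 1)(t - 8) / -14
  L_2(t) = (t + 1)(t - 1) / 63
Then g(t) = 1/2·L_0(t) - 5/2·L_1(t) + 302·L_2(t).
Expanding and collecting terms gives g(t) = 5t^2 - (3/2)t - 6.
Check: g(-1) = 1/2. ✓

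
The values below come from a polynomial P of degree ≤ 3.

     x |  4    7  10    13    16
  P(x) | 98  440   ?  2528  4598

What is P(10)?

The 4 known points determine the degree-3 polynomial uniquely.
Write P(x) = ax^3 + bx^2 + cx + d. Substituting each data point gives a linear system:
  64a + 16b + 4c + d = 98
  343a + 49b + 7c + d = 440
  2197a + 169b + 13c + d = 2528
  4096a + 256b + 16c + d = 4598
Solving the system yields a = 1, b = 2, c = -1, d = 6.
So P(x) = x³ + 2x² - x + 6.
Then P(10) = 1196.

1196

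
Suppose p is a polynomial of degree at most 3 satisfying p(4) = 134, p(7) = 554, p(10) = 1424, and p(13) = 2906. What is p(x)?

p(x) = x^3 + 4x^2 + 3x - 6

Write p(x) = ax^3 + bx^2 + cx + d. Substituting each data point gives a linear system:
  64a + 16b + 4c + d = 134
  343a + 49b + 7c + d = 554
  1000a + 100b + 10c + d = 1424
  2197a + 169b + 13c + d = 2906
Solving the system yields a = 1, b = 4, c = 3, d = -6.
So p(x) = x³ + 4x² + 3x - 6.
Check: p(13) = 2906. ✓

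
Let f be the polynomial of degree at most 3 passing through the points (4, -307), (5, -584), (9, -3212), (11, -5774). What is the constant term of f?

Write f(u) = au^3 + bu^2 + cu + d. Substituting each data point gives a linear system:
  64a + 16b + 4c + d = -307
  125a + 25b + 5c + d = -584
  729a + 81b + 9c + d = -3212
  1331a + 121b + 11c + d = -5774
Solving the system yields a = -4, b = -4, c = 3, d = 1.
So f(u) = -4u³ - 4u² + 3u + 1.
The constant term is 1.

1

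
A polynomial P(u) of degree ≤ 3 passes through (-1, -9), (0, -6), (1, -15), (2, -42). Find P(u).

Using the Lagrange interpolation formula with nodes -1, 0, 1, 2:
  L_0(u) = u(u - 1)(u - 2) / -6
  L_1(u) = (u + 1)(u - 1)(u - 2) / 2
  L_2(u) = (u + 1)u(u - 2) / -2
  L_3(u) = (u + 1)u(u - 1) / 6
Then P(u) = -9·L_0(u) - 6·L_1(u) - 15·L_2(u) - 42·L_3(u).
Expanding and collecting terms gives P(u) = -u^3 - 6u^2 - 2u - 6.
Check: P(1) = -15. ✓

P(u) = -u^3 - 6u^2 - 2u - 6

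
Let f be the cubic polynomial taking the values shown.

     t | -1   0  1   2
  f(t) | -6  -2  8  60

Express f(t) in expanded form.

f(t) = 6t^3 + 3t^2 + t - 2

Write f(t) = at^3 + bt^2 + ct + d. Substituting each data point gives a linear system:
  -a + b - c + d = -6
  d = -2
  a + b + c + d = 8
  8a + 4b + 2c + d = 60
Solving the system yields a = 6, b = 3, c = 1, d = -2.
So f(t) = 6t^3 + 3t^2 + t - 2.
Check: f(-1) = -6. ✓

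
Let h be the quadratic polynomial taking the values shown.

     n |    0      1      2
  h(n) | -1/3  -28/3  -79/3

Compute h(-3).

-64/3

Using the Lagrange interpolation formula with nodes 0, 1, 2:
  L_0(n) = (n - 1)(n - 2) / 2
  L_1(n) = n(n - 2) / -1
  L_2(n) = n(n - 1) / 2
Then h(n) = -1/3·L_0(n) - 28/3·L_1(n) - 79/3·L_2(n).
Expanding and collecting terms gives h(n) = -4n² - 5n - 1/3.
Evaluating at n = -3: h(-3) = -64/3.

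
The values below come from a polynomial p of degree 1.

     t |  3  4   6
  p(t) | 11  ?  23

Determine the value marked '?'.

15

The 2 known points determine the degree-1 polynomial uniquely.
Write p(t) = at + b. Substituting each data point gives a linear system:
  3a + b = 11
  6a + b = 23
Solving the system yields a = 4, b = -1.
So p(t) = 4t - 1.
Then p(4) = 15.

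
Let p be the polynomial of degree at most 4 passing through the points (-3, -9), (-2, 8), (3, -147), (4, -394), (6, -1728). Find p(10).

Write p(x) = ax^4 + bx^3 + cx^2 + dx + e. Substituting each data point gives a linear system:
  81a - 27b + 9c - 3d + e = -9
  16a - 8b + 4c - 2d + e = 8
  81a + 27b + 9c + 3d + e = -147
  256a + 64b + 16c + 4d + e = -394
  1296a + 216b + 36c + 6d + e = -1728
Solving the system yields a = -1, b = -2, c = 1, d = -5, e = -6.
So p(x) = -x⁴ - 2x³ + x² - 5x - 6.
Then p(10) = -11956.

-11956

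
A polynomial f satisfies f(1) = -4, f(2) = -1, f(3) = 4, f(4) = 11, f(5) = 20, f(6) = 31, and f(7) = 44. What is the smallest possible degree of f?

2

Forward differences of the values at s = 1, 2, 3, 4, 5, 6, 7:
  f  : -4  -1  4  11  20  31  44
  Δ  : 3  5  7  9  11  13
  Δ^2: 2  2  2  2  2
  Δ^3: 0  0  0  0
  Δ^4: 0  0  0
  Δ^5: 0  0
  Δ^6: 0
The second differences are constant (2) and nonzero, while all higher differences vanish, so the minimal degree is 2.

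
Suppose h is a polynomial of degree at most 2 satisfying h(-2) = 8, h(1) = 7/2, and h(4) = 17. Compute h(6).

36

Forward differences of the values at u = -2, 1, 4:
  h  : 8  7/2  17
  Δ  : -9/2  27/2
  Δ^2: 18
The second differences are constant, confirming degree 2.
Interpolating (Newton forward form) and evaluating at u = 6 gives h(6) = 36.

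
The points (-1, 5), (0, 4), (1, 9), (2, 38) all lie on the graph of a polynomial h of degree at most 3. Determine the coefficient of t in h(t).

Write h(t) = at^3 + bt^2 + ct + d. Substituting each data point gives a linear system:
  -a + b - c + d = 5
  d = 4
  a + b + c + d = 9
  8a + 4b + 2c + d = 38
Solving the system yields a = 3, b = 3, c = -1, d = 4.
So h(t) = 3t³ + 3t² - t + 4.
The coefficient of t is -1.

-1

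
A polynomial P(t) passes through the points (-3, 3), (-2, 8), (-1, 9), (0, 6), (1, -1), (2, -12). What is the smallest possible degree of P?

Forward differences of the values at t = -3, -2, -1, 0, 1, 2:
  P  : 3  8  9  6  -1  -12
  Δ  : 5  1  -3  -7  -11
  Δ^2: -4  -4  -4  -4
  Δ^3: 0  0  0
  Δ^4: 0  0
  Δ^5: 0
The second differences are constant (-4) and nonzero, while all higher differences vanish, so the minimal degree is 2.

2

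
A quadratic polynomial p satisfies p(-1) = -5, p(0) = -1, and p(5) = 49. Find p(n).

Using the Lagrange interpolation formula with nodes -1, 0, 5:
  L_0(n) = n(n - 5) / 6
  L_1(n) = (n + 1)(n - 5) / -5
  L_2(n) = (n + 1)n / 30
Then p(n) = -5·L_0(n) - 1·L_1(n) + 49·L_2(n).
Expanding and collecting terms gives p(n) = n^2 + 5n - 1.
Check: p(5) = 49. ✓

p(n) = n^2 + 5n - 1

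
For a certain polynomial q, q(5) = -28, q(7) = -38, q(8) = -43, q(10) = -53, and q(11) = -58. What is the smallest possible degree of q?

1

Divided differences on the nodes 5, 7, 8, 10, 11:
  order 0: -28  -38  -43  -53  -58
  order 1: -5  -5  -5  -5
  order 2: 0  0  0
  order 3: 0  0
  order 4: 0
The order-1 divided differences are all -5 (nonzero) and every higher order vanishes, so the data lies on a polynomial of degree exactly 1.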